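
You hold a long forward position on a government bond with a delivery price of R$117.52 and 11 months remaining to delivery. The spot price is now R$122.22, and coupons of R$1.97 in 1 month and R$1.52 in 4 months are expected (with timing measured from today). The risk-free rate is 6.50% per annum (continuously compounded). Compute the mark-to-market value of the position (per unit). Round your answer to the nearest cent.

R$8.05

PV(remaining coupons) I = 1.97·e^(−0.0650·1/12) + 1.52·e^(−0.0650·4/12) = 3.4468
Current forward F = (S − I)·e^(rT) = (122.22 − 3.4468)·e^(0.0650·11/12) = 118.7732 × 1.061394 = 126.0652
Value (long) = (F − K)·e^(−rT) = (126.0652 − 117.52) × 0.942157 = 8.0509
Value = R$8.05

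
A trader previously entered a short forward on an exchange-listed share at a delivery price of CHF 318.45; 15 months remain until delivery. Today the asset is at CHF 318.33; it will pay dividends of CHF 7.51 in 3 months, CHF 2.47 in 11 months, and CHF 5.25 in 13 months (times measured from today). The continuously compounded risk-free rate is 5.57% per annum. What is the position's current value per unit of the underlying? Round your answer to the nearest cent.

-CHF 6.60

PV(remaining dividends) I = 7.51·e^(−0.0557·3/12) + 2.47·e^(−0.0557·11/12) + 5.25·e^(−0.0557·13/12) = 14.6958
Current forward F = (S − I)·e^(rT) = (318.33 − 14.6958)·e^(0.0557·15/12) = 303.6342 × 1.072106 = 325.5280
Value (long) = (F − K)·e^(−rT) = (325.5280 − 318.45) × 0.932744 = 6.6020
Short position value = −(long value) = -CHF 6.60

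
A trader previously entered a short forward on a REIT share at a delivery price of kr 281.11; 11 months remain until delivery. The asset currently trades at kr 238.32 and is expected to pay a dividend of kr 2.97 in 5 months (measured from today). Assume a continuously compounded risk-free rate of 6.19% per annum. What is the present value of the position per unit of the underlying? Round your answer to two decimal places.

kr 30.18

PV(remaining dividends) I = 2.97·e^(−0.0619·5/12) = 2.8944
Current forward F = (S − I)·e^(rT) = (238.32 − 2.8944)·e^(0.0619·11/12) = 235.4256 × 1.058382 = 249.1702
Value (long) = (F − K)·e^(−rT) = (249.1702 − 281.11) × 0.944838 = -30.1779
Short position value = −(long value) = kr 30.18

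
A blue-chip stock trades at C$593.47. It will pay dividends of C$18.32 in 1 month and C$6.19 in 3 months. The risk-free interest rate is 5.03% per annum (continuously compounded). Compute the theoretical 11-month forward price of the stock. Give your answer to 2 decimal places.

C$595.97

PV(dividends) I = 18.32·e^(−0.0503·1/12) + 6.19·e^(−0.0503·3/12)
I = 18.2434 + 6.1126 = 24.3560
F = (S − I)·e^(rT) = (593.47 − 24.3560) · e^(0.0503·11/12)
= 569.1140 · e^0.046108 = 569.1140 × 1.047188 = C$595.97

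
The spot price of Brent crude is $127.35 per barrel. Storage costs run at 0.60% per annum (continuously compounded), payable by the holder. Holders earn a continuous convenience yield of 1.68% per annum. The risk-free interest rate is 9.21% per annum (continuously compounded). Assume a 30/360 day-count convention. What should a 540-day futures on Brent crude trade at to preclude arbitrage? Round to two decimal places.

Net carry = r + u − y = 0.0921 + 0.0060 − 0.0168 = 0.0813
F = S·e^((r+u−y)T) = 127.35 · e^(0.0813 × 540/360) = 127.35 · e^0.121950
= 127.35 × 1.129698 = $143.87 per barrel

$143.87 per barrel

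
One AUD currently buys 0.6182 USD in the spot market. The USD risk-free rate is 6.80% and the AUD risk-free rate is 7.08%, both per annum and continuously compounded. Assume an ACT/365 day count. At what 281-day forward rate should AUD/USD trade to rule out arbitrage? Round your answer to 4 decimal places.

0.6169

F = S·e^((r_USD − r_AUD)T) = 0.6182 · e^((0.0680 − 0.0708) × 281/365)
= 0.6182 · e^-0.002156 = 0.6182 × 0.997846
F = 0.6169 USD per AUD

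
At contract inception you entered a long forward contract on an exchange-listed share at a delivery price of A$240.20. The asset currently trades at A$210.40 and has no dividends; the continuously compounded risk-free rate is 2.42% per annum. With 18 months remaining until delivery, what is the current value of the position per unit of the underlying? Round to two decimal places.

-A$21.24

Current fair forward for the remaining 18 months: F = S·e^(r·T), r = 0.0242
F = 210.40 · e^(0.0242 × 18/12) = 210.40 × 1.036967 = 218.1779
Value of long forward = (F − K)·e^(−rT) = (218.1779 − 240.20) · e^(−0.0242·18/12)
= -22.0221 × 0.964351 = -21.24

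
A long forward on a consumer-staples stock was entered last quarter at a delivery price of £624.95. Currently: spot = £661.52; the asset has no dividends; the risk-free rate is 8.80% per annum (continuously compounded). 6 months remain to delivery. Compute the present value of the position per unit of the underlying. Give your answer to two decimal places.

£63.47

Current fair forward for the remaining 6 months: F = S·e^(r·T), r = 0.0880
F = 661.52 · e^(0.0880 × 6/12) = 661.52 × 1.044982 = 691.2765
Value of long forward = (F − K)·e^(−rT) = (691.2765 − 624.95) · e^(−0.0880·6/12)
= 66.3265 × 0.956954 = 63.47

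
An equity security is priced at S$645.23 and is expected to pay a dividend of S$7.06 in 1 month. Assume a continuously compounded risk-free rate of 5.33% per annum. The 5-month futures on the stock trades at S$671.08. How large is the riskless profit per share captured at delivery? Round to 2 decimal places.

PV(dividends) I = 7.06·e^(−0.0533·1/12) = 7.0287
Fair futures F* = (S − I)·e^(rT) = (645.23 − 7.0287)·e^0.022208 = 638.2013 × 1.022456 = 652.5327
Market S$671.08 > fair 652.5327: forward overpriced → cash-and-carry (borrow at r, buy the stock and collect the dividends, short the forward).
Profit at T = |F_mkt − F*| = |671.08 − 652.5327| = S$18.55 per share

S$18.55 per share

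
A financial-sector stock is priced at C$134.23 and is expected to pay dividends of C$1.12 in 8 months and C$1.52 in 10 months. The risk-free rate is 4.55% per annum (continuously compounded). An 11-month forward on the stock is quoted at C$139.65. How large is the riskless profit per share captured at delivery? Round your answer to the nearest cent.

PV(dividends) I = 1.12·e^(−0.0455·8/12) + 1.52·e^(−0.0455·10/12) = 2.5500
Fair forward F* = (S − I)·e^(rT) = (134.23 − 2.5500)·e^0.041708 = 131.6800 × 1.042590 = 137.2883
Market C$139.65 > fair 137.2883: forward overpriced → cash-and-carry (borrow at r, buy the stock and collect the dividends, short the forward).
Profit at T = |F_mkt − F*| = |139.65 − 137.2883| = C$2.36 per share

C$2.36 per share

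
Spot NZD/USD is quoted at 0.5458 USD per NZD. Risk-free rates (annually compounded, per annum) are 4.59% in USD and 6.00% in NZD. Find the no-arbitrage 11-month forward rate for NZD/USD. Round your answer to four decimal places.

0.5391

By covered interest parity, F = S · (1+r_USD)^T / (1+r_NZD)^T
= 0.5458 × 1.041996 / 1.054865 = 0.5458 × 0.987800
F = 0.5391 USD per NZD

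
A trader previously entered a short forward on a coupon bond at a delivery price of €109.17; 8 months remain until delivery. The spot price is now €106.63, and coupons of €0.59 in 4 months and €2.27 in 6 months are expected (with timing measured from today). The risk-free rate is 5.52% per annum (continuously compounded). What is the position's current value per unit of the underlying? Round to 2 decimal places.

PV(remaining coupons) I = 0.59·e^(−0.0552·4/12) + 2.27·e^(−0.0552·6/12) = 2.7874
Current forward F = (S − I)·e^(rT) = (106.63 − 2.7874)·e^(0.0552·8/12) = 103.8426 × 1.037486 = 107.7352
Value (long) = (F − K)·e^(−rT) = (107.7352 − 109.17) × 0.963869 = -1.3830
Short position value = −(long value) = €1.38

€1.38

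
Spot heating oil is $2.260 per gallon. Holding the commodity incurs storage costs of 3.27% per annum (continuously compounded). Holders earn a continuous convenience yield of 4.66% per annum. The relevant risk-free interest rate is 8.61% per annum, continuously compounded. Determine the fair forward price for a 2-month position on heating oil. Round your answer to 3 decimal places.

$2.287 per gallon

Net carry = r + u − y = 0.0861 + 0.0327 − 0.0466 = 0.0722
F = S·e^((r+u−y)T) = 2.260 · e^(0.0722 × 2/12) = 2.260 · e^0.012033
= 2.260 × 1.012106 = $2.287 per gallon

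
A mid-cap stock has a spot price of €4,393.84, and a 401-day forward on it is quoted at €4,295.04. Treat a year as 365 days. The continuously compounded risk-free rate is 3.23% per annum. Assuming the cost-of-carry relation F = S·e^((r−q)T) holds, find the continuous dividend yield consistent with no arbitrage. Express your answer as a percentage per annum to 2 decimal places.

5.30%

From F = S·e^((r−q)T): (r − q) = ln(F/S)/T
ln(4295.04/4393.84) = ln(0.977514) = -0.022743
(r − q) = -0.022743 / (401/365) = -0.020701
q = r − ln(F/S)/T = 0.0323 + 0.020701 = 0.053001
q = 5.30%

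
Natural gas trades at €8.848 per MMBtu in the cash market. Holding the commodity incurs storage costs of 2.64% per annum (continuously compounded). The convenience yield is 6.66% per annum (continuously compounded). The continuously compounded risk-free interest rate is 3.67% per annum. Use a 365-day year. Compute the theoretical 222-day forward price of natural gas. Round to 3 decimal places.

Net carry = r + u − y = 0.0367 + 0.0264 − 0.0666 = -0.0035
F = S·e^((r+u−y)T) = 8.848 · e^(-0.0035 × 222/365) = 8.848 · e^-0.002129
= 8.848 × 0.997873 = €8.829 per MMBtu

€8.829 per MMBtu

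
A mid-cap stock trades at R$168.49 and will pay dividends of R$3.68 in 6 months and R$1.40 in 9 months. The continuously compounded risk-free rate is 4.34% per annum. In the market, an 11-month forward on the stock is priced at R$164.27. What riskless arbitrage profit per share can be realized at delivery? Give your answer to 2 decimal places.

R$5.90 per share

PV(dividends) I = 3.68·e^(−0.0434·6/12) + 1.40·e^(−0.0434·9/12) = 4.9562
Fair forward F* = (S − I)·e^(rT) = (168.49 − 4.9562)·e^0.039783 = 163.5338 × 1.040585 = 170.1708
Market R$164.27 < fair 170.1708: forward underpriced → reverse cash-and-carry (short the stock, invest proceeds at r, pay the dividends, go long the forward).
Profit at T = |F_mkt − F*| = |164.27 − 170.1708| = R$5.90 per share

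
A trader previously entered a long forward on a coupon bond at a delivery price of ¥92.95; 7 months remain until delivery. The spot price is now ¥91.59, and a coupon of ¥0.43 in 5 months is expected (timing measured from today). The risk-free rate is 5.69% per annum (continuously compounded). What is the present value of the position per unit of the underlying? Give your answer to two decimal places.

PV(remaining coupons) I = 0.43·e^(−0.0569·5/12) = 0.4199
Current forward F = (S − I)·e^(rT) = (91.59 − 0.4199)·e^(0.0569·7/12) = 91.1701 × 1.033749 = 94.2470
Value (long) = (F − K)·e^(−rT) = (94.2470 − 92.95) × 0.967353 = 1.2547
Value = ¥1.25

¥1.25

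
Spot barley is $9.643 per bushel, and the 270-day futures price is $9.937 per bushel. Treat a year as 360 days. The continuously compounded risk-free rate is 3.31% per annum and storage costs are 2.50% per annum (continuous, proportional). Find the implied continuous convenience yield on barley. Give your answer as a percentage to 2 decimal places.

F = S·e^((r+u−y)T) ⇒ (r+u−y) = ln(F/S)/T
ln(9.937/9.643) = 0.030033; /T ⇒ 0.040044
y = r + u − ln(F/S)/T = 0.0331 + 0.0250 − 0.040044 = 0.018056
y = 1.81%

1.81%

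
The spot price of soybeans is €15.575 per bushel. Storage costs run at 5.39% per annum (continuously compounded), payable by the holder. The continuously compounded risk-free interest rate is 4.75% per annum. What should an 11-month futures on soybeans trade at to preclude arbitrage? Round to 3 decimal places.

€17.092 per bushel

Net carry = r + u − y = 0.0475 + 0.0539 − 0.0000 = 0.1014
F = S·e^((r+u−y)T) = 15.575 · e^(0.1014 × 11/12) = 15.575 · e^0.092950
= 15.575 × 1.097407 = €17.092 per bushel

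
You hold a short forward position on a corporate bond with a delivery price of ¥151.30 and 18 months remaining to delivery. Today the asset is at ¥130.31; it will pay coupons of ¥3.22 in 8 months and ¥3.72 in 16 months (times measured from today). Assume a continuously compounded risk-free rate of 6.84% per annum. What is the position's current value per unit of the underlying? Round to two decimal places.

¥12.71

PV(remaining coupons) I = 3.22·e^(−0.0684·8/12) + 3.72·e^(−0.0684·16/12) = 6.4722
Current forward F = (S − I)·e^(rT) = (130.31 − 6.4722)·e^(0.0684·18/12) = 123.8378 × 1.108048 = 137.2182
Value (long) = (F − K)·e^(−rT) = (137.2182 − 151.30) × 0.902488 = -12.7087
Short position value = −(long value) = ¥12.71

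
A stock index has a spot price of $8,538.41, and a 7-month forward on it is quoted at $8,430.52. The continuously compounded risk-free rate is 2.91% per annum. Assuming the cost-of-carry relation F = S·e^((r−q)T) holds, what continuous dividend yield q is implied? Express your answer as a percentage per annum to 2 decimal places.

5.09%

From F = S·e^((r−q)T): (r − q) = ln(F/S)/T
ln(8430.52/8538.41) = ln(0.987364) = -0.012717
(r − q) = -0.012717 / (7/12) = -0.021801
q = r − ln(F/S)/T = 0.0291 + 0.021801 = 0.050901
q = 5.09%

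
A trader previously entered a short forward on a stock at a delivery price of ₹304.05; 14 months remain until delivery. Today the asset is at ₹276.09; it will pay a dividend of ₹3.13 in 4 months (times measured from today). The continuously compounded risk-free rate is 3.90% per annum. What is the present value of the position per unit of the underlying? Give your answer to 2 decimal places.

₹17.53

PV(remaining dividends) I = 3.13·e^(−0.0390·4/12) = 3.0896
Current forward F = (S − I)·e^(rT) = (276.09 − 3.0896)·e^(0.0390·14/12) = 273.0004 × 1.046551 = 285.7088
Value (long) = (F − K)·e^(−rT) = (285.7088 − 304.05) × 0.955520 = -17.5254
Short position value = −(long value) = ₹17.53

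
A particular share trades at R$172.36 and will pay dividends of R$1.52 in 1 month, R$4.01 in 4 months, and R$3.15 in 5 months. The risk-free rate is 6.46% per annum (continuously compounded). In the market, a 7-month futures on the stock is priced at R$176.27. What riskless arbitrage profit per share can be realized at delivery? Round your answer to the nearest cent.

PV(dividends) I = 1.52·e^(−0.0646·1/12) + 4.01·e^(−0.0646·4/12) + 3.15·e^(−0.0646·5/12) = 8.5028
Fair futures F* = (S − I)·e^(rT) = (172.36 − 8.5028)·e^0.037683 = 163.8572 × 1.038402 = 170.1496
Market R$176.27 > fair 170.1496: forward overpriced → cash-and-carry (borrow at r, buy the stock and collect the dividends, short the forward).
Profit at T = |F_mkt − F*| = |176.27 − 170.1496| = R$6.12 per share

R$6.12 per share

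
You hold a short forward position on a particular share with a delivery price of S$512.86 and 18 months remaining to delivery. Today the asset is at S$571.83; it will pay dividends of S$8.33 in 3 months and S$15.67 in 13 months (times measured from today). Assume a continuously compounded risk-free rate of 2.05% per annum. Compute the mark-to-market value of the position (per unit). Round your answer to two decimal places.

PV(remaining dividends) I = 8.33·e^(−0.0205·3/12) + 15.67·e^(−0.0205·13/12) = 23.6132
Current forward F = (S − I)·e^(rT) = (571.83 − 23.6132)·e^(0.0205·18/12) = 548.2168 × 1.031228 = 565.3365
Value (long) = (F − K)·e^(−rT) = (565.3365 − 512.86) × 0.969718 = 50.8874
Short position value = −(long value) = -S$50.89

-S$50.89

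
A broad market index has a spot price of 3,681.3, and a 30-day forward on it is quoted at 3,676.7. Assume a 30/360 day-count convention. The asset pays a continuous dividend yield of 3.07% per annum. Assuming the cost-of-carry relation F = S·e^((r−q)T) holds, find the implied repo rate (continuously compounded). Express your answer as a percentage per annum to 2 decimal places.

From F = S·e^((r−q)T): (r − q) = ln(F/S)/T
ln(3676.7/3681.3) = ln(0.998750) = -0.001251
(r − q) = -0.001251 / (30/360) = -0.015012
r = ln(F/S)/T + q = -0.015012 + 0.0307 = 0.015688
r = 1.57%

1.57%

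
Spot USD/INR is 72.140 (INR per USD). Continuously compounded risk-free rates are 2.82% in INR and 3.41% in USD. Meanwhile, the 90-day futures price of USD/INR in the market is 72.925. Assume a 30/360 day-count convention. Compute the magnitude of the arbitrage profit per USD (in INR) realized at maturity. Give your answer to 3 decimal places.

0.891 per USD (in INR)

Fair futures: F* = S·e^(carry·T), with carry = (r_INR − r_USD) = 0.0282 − 0.0341 = -0.0059
F* = 72.140 · e^(-0.0059 × 90/360) = 72.140 · e^-0.001475 = 72.140 × 0.998526 = 72.0337
Market 72.925 > fair 72.0337: forward overpriced → cash-and-carry (buy spot, short the forward).
At maturity, profit = |F_mkt − F*| = |72.925 − 72.0337| = 0.891 per USD (in INR)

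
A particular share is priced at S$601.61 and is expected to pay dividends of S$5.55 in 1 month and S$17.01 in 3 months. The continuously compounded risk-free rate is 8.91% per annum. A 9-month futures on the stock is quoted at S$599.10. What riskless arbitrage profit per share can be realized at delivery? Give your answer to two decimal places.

S$20.41 per share

PV(dividends) I = 5.55·e^(−0.0891·1/12) + 17.01·e^(−0.0891·3/12) = 22.1442
Fair futures F* = (S − I)·e^(rT) = (601.61 − 22.1442)·e^0.066825 = 579.4658 × 1.069108 = 619.5115
Market S$599.10 < fair 619.5115: forward underpriced → reverse cash-and-carry (short the stock, invest proceeds at r, pay the dividends, go long the forward).
Profit at T = |F_mkt − F*| = |599.10 − 619.5115| = S$20.41 per share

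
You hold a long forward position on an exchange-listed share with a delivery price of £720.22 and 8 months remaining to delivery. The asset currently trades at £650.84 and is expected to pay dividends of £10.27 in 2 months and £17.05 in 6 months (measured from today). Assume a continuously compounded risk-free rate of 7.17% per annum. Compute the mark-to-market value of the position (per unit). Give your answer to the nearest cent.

PV(remaining dividends) I = 10.27·e^(−0.0717·2/12) + 17.05·e^(−0.0717·6/12) = 26.5976
Current forward F = (S − I)·e^(rT) = (650.84 − 26.5976)·e^(0.0717·8/12) = 624.2424 × 1.048961 = 654.8059
Value (long) = (F − K)·e^(−rT) = (654.8059 − 720.22) × 0.953324 = -62.3608
Value = -£62.36

-£62.36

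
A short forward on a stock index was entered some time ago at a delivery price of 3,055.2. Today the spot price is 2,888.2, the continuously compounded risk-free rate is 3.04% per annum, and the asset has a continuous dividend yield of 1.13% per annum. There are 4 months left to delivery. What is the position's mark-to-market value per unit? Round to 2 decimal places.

Current fair forward for the remaining 4 months: F = S·e^((r − q)·T), (r − q) = 0.0304 − 0.0113 = 0.0191
F = 2888.2 · e^(0.0191 × 4/12) = 2888.2 × 1.00638698 = 2906.6469
Value of long forward = (F − K)·e^(−rT) = (2906.6469 − 3055.2) · e^(−0.0304·4/12)
= -148.5531 × 0.98991784 = -147.06
Short position value = −(long value) = 147.06

147.06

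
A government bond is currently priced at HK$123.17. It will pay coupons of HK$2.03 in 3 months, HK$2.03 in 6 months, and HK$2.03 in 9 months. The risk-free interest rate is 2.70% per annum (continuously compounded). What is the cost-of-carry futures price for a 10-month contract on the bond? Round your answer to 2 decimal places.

HK$119.83

PV(coupons) I = 2.03·e^(−0.0270·3/12) + 2.03·e^(−0.0270·6/12) + 2.03·e^(−0.0270·9/12)
I = 2.0163 + 2.0028 + 1.9893 = 6.0084
F = (S − I)·e^(rT) = (123.17 − 6.0084) · e^(0.0270·10/12)
= 117.1616 · e^0.022500 = 117.1616 × 1.022755 = HK$119.83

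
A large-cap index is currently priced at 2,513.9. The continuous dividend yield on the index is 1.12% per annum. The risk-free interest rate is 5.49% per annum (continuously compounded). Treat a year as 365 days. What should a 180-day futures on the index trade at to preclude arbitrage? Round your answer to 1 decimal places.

F = S·e^((r − q)T) = 2513.9 · e^((0.0549 − 0.0112) × 180/365)
= 2513.9 · e^0.021551 = 2513.9 × 1.021785
F = 2,568.7

2,568.7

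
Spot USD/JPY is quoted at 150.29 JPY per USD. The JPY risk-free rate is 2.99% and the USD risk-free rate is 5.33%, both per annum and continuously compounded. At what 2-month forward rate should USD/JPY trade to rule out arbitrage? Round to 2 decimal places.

F = S·e^((r_JPY − r_USD)T) = 150.29 · e^((0.0299 − 0.0533) × 2/12)
= 150.29 · e^-0.003900 = 150.29 × 0.996108
F = 149.71 JPY per USD

149.71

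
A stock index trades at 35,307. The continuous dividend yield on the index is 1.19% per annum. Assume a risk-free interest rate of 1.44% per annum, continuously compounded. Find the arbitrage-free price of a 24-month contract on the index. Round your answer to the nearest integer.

F = S·e^((r − q)T) = 35307 · e^((0.0144 − 0.0119) × 24/12)
= 35307 · e^0.005000 = 35307 × 1.005013
F = 35,484

35,484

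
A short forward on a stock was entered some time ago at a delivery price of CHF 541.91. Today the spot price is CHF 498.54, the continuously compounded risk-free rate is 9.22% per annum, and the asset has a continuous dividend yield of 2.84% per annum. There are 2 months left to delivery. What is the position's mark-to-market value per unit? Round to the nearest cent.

CHF 37.46

Current fair forward for the remaining 2 months: F = S·e^((r − q)·T), (r − q) = 0.0922 − 0.0284 = 0.0638
F = 498.54 · e^(0.0638 × 2/12) = 498.54 × 1.010690 = 503.8694
Value of long forward = (F − K)·e^(−rT) = (503.8694 − 541.91) · e^(−0.0922·2/12)
= -38.0406 × 0.984751 = -37.46
Short position value = −(long value) = CHF 37.46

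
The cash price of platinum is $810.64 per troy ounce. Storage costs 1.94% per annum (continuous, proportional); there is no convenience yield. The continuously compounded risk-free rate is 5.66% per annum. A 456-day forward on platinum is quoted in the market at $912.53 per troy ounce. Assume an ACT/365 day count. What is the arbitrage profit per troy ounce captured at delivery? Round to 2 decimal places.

$21.15 per troy ounce

Fair forward: F* = S·e^(carry·T), with carry = (r + u) = 0.0566 + 0.0194 = 0.0760
F* = 810.64 · e^(0.0760 × 456/365) = 810.64 · e^0.094948 = 810.64 × 1.099602 = $891.3814
Market $912.53 > fair $891.3814: forward overpriced → cash-and-carry (buy spot, short the forward).
At maturity, profit = |F_mkt − F*| = |912.53 − 891.3814| = $21.15 per troy ounce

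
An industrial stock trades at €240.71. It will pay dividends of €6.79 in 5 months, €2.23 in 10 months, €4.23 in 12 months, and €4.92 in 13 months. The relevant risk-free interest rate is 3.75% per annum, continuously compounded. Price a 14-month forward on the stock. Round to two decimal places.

PV(dividends) I = 6.79·e^(−0.0375·5/12) + 2.23·e^(−0.0375·10/12) + 4.23·e^(−0.0375·12/12) + 4.92·e^(−0.0375·13/12)
I = 6.6847 + 2.1614 + 4.0743 + 4.7241 = 17.6445
F = (S − I)·e^(rT) = (240.71 − 17.6445) · e^(0.0375·14/12)
= 223.0655 · e^0.043750 = 223.0655 × 1.044721 = €233.04

€233.04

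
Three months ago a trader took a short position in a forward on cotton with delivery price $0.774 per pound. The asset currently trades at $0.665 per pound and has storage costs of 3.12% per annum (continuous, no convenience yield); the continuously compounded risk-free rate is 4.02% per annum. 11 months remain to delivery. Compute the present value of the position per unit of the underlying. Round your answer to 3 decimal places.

$0.062 per pound

Current fair forward for the remaining 11 months: F = S·e^((r + u)·T), (r + u) = 0.0402 + 0.0312 = 0.0714
F = 0.665 · e^(0.0714 × 11/12) = 0.665 × 1.067639 = 0.7100
Value of long forward = (F − K)·e^(−rT) = (0.7100 − 0.774) · e^(−0.0402·11/12)
= -0.0640 × 0.963821 = -0.062
Short position value = −(long value) = $0.062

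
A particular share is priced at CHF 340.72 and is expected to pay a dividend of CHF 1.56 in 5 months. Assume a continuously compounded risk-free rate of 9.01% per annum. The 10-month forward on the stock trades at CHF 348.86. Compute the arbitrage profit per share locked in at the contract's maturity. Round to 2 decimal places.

PV(dividends) I = 1.56·e^(−0.0901·5/12) = 1.5025
Fair forward F* = (S − I)·e^(rT) = (340.72 − 1.5025)·e^0.075083 = 339.2175 × 1.077974 = 365.6676
Market CHF 348.86 < fair 365.6676: forward underpriced → reverse cash-and-carry (short the stock, invest proceeds at r, pay the dividends, go long the forward).
Profit at T = |F_mkt − F*| = |348.86 − 365.6676| = CHF 16.81 per share

CHF 16.81 per share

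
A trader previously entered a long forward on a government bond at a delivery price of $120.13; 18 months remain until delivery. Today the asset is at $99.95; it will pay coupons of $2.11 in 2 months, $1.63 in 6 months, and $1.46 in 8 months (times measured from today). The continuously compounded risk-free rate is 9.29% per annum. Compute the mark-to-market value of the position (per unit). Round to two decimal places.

PV(remaining coupons) I = 2.11·e^(−0.0929·2/12) + 1.63·e^(−0.0929·6/12) + 1.46·e^(−0.0929·8/12) = 5.0059
Current forward F = (S − I)·e^(rT) = (99.95 − 5.0059)·e^(0.0929·18/12) = 94.9441 × 1.149526 = 109.1407
Value (long) = (F − K)·e^(−rT) = (109.1407 − 120.13) × 0.869924 = -9.5599
Value = -$9.56

-$9.56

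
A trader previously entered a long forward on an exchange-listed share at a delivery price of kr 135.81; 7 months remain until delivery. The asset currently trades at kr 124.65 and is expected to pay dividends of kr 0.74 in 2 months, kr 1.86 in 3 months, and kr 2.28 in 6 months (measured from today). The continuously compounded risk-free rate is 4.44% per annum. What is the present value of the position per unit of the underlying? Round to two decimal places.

PV(remaining dividends) I = 0.74·e^(−0.0444·2/12) + 1.86·e^(−0.0444·3/12) + 2.28·e^(−0.0444·6/12) = 4.8040
Current forward F = (S − I)·e^(rT) = (124.65 − 4.8040)·e^(0.0444·7/12) = 119.8460 × 1.026238 = 122.9905
Value (long) = (F − K)·e^(−rT) = (122.9905 − 135.81) × 0.974433 = -12.4917
Value = -kr 12.49

-kr 12.49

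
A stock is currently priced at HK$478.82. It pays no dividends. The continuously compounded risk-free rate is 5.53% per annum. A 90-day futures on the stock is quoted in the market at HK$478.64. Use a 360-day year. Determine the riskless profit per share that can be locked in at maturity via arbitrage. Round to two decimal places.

Fair futures: F* = S·e^(carry·T), with carry = r = 0.0553
F* = 478.82 · e^(0.0553 × 90/360) = 478.82 · e^0.013825 = 478.82 × 1.013921 = HK$485.4857
Market HK$478.64 < fair HK$485.4857: forward underpriced → reverse cash-and-carry (short spot, go long the forward).
At maturity, profit = |F_mkt − F*| = |478.64 − 485.4857| = HK$6.85 per share

HK$6.85 per share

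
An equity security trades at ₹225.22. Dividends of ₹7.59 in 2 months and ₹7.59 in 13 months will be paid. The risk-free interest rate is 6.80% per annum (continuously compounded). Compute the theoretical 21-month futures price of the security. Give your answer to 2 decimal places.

₹237.29

PV(dividends) I = 7.59·e^(−0.0680·2/12) + 7.59·e^(−0.0680·13/12)
I = 7.5045 + 7.0510 = 14.5555
F = (S − I)·e^(rT) = (225.22 − 14.5555) · e^(0.0680·21/12)
= 210.6645 · e^0.119000 = 210.6645 × 1.126370 = ₹237.29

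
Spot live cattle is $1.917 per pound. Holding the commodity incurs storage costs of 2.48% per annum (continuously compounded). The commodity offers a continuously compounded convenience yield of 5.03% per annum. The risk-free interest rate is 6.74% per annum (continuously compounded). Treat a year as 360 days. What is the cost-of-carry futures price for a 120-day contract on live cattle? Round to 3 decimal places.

Net carry = r + u − y = 0.0674 + 0.0248 − 0.0503 = 0.0419
F = S·e^((r+u−y)T) = 1.917 · e^(0.0419 × 120/360) = 1.917 · e^0.013967
= 1.917 × 1.014065 = $1.944 per pound

$1.944 per pound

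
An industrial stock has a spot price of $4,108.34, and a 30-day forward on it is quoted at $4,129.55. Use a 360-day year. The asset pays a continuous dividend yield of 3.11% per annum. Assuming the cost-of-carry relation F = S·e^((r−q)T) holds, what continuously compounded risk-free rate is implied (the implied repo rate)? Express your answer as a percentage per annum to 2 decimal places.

9.29%

From F = S·e^((r−q)T): (r − q) = ln(F/S)/T
ln(4129.55/4108.34) = ln(1.005163) = 0.005150
(r − q) = 0.005150 / (30/360) = 0.061800
r = ln(F/S)/T + q = 0.061800 + 0.0311 = 0.092900
r = 9.29%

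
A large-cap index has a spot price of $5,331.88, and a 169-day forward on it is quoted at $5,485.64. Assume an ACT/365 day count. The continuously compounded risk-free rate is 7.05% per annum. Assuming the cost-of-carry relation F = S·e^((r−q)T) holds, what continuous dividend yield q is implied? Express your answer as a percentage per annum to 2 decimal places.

0.91%

From F = S·e^((r−q)T): (r − q) = ln(F/S)/T
ln(5485.64/5331.88) = ln(1.028838) = 0.028430
(r − q) = 0.028430 / (169/365) = 0.061402
q = r − ln(F/S)/T = 0.0705 − 0.061402 = 0.009098
q = 0.91%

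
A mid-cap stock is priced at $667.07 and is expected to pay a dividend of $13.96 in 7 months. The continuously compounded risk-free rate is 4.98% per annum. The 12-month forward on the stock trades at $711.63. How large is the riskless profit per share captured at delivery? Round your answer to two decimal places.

$24.75 per share

PV(dividends) I = 13.96·e^(−0.0498·7/12) = 13.5603
Fair forward F* = (S − I)·e^(rT) = (667.07 − 13.5603)·e^0.049800 = 653.5097 × 1.051061 = 686.8786
Market $711.63 > fair 686.8786: forward overpriced → cash-and-carry (borrow at r, buy the stock and collect the dividends, short the forward).
Profit at T = |F_mkt − F*| = |711.63 − 686.8786| = $24.75 per share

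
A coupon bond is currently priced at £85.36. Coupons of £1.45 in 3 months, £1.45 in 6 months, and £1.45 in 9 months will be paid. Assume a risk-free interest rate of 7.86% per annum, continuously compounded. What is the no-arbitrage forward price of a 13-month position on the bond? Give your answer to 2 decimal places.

£88.39

PV(coupons) I = 1.45·e^(−0.0786·3/12) + 1.45·e^(−0.0786·6/12) + 1.45·e^(−0.0786·9/12)
I = 1.4218 + 1.3941 + 1.3670 = 4.1829
F = (S − I)·e^(rT) = (85.36 − 4.1829) · e^(0.0786·13/12)
= 81.1771 · e^0.085150 = 81.1771 × 1.088880 = £88.39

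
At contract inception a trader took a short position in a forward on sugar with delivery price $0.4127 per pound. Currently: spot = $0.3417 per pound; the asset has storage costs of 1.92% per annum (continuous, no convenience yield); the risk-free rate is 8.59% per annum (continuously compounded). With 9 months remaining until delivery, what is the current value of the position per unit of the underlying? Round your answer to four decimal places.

$0.0403 per pound

Current fair forward for the remaining 9 months: F = S·e^((r + u)·T), (r + u) = 0.0859 + 0.0192 = 0.1051
F = 0.3417 · e^(0.1051 × 9/12) = 0.3417 × 1.082015 = 0.3697
Value of long forward = (F − K)·e^(−rT) = (0.3697 − 0.4127) · e^(−0.0859·9/12)
= -0.0430 × 0.937606 = -0.0403
Short position value = −(long value) = $0.0403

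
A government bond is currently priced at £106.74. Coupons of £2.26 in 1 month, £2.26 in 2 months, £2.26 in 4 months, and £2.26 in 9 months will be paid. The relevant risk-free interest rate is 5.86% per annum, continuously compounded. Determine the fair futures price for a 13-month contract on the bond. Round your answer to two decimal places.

PV(coupons) I = 2.26·e^(−0.0586·1/12) + 2.26·e^(−0.0586·2/12) + 2.26·e^(−0.0586·4/12) + 2.26·e^(−0.0586·9/12)
I = 2.2490 + 2.2380 + 2.2163 + 2.1628 = 8.8661
F = (S − I)·e^(rT) = (106.74 − 8.8661) · e^(0.0586·13/12)
= 97.8739 · e^0.063483 = 97.8739 × 1.065541 = £104.29

£104.29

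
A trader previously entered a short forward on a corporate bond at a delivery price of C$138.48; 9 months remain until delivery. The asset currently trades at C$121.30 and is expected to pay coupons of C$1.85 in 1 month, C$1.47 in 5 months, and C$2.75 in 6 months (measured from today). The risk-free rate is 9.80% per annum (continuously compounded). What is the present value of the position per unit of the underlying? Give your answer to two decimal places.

PV(remaining coupons) I = 1.85·e^(−0.0980·1/12) + 1.47·e^(−0.0980·5/12) + 2.75·e^(−0.0980·6/12) = 5.8646
Current forward F = (S − I)·e^(rT) = (121.30 − 5.8646)·e^(0.0980·9/12) = 115.4354 × 1.076269 = 124.2395
Value (long) = (F − K)·e^(−rT) = (124.2395 − 138.48) × 0.929136 = -13.2314
Short position value = −(long value) = C$13.23

C$13.23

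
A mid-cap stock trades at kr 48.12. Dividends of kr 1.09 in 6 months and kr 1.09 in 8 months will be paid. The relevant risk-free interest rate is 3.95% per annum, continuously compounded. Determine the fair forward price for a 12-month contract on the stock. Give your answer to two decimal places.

kr 47.84

PV(dividends) I = 1.09·e^(−0.0395·6/12) + 1.09·e^(−0.0395·8/12)
I = 1.0687 + 1.0617 = 2.1304
F = (S − I)·e^(rT) = (48.12 − 2.1304) · e^(0.0395·12/12)
= 45.9896 · e^0.039500 = 45.9896 × 1.040290 = kr 47.84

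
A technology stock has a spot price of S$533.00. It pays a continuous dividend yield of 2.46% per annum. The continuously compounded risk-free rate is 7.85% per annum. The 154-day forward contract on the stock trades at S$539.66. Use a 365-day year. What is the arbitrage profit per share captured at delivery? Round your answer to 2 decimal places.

S$5.60 per share

Fair forward: F* = S·e^(carry·T), with carry = (r − q) = 0.0785 − 0.0246 = 0.0539
F* = 533.00 · e^(0.0539 × 154/365) = 533.00 · e^0.022741 = 533.00 × 1.023002 = S$545.2601
Market S$539.66 < fair S$545.2601: forward underpriced → reverse cash-and-carry (short spot, go long the forward).
At maturity, profit = |F_mkt − F*| = |539.66 − 545.2601| = S$5.60 per share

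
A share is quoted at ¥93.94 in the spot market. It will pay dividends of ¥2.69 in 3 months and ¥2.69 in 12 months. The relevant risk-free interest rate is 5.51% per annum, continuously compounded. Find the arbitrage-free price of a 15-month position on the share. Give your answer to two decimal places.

PV(dividends) I = 2.69·e^(−0.0551·3/12) + 2.69·e^(−0.0551·12/12)
I = 2.6532 + 2.5458 = 5.1990
F = (S − I)·e^(rT) = (93.94 − 5.1990) · e^(0.0551·15/12)
= 88.7410 · e^0.068875 = 88.7410 × 1.071302 = ¥95.07

¥95.07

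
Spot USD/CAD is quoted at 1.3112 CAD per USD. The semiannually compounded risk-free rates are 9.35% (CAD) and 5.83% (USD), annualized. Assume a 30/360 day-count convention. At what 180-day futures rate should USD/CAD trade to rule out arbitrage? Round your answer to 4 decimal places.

By covered interest parity, F = S · (1+r_CAD/2)^(2T) / (1+r_USD/2)^(2T)
= 1.3112 × 1.046750 / 1.029150 = 1.3112 × 1.017101
F = 1.3336 CAD per USD

1.3336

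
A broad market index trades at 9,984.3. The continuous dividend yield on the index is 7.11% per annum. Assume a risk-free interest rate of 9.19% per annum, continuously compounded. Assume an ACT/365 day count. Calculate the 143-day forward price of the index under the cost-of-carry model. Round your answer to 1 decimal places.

F = S·e^((r − q)T) = 9984.3 · e^((0.0919 − 0.0711) × 143/365)
= 9984.3 · e^0.008149 = 9984.3 × 1.008182
F = 10,066.0

10,066.0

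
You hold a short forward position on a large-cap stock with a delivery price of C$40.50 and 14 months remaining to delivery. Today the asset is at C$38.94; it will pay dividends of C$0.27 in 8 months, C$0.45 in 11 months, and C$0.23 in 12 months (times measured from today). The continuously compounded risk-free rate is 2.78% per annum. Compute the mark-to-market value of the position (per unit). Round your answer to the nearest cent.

PV(remaining dividends) I = 0.27·e^(−0.0278·8/12) + 0.45·e^(−0.0278·11/12) + 0.23·e^(−0.0278·12/12) = 0.9274
Current forward F = (S − I)·e^(rT) = (38.94 − 0.9274)·e^(0.0278·14/12) = 38.0126 × 1.032965 = 39.2657
Value (long) = (F − K)·e^(−rT) = (39.2657 − 40.50) × 0.968087 = -1.1949
Short position value = −(long value) = C$1.19

C$1.19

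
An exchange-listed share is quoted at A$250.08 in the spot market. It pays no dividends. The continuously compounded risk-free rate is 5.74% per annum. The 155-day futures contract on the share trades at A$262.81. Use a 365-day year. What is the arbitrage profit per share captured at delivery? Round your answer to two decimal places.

A$6.56 per share

Fair futures: F* = S·e^(carry·T), with carry = r = 0.0574
F* = 250.08 · e^(0.0574 × 155/365) = 250.08 · e^0.024375 = 250.08 × 1.024674 = A$256.2505
Market A$262.81 > fair A$256.2505: forward overpriced → cash-and-carry (buy spot, short the forward).
At maturity, profit = |F_mkt − F*| = |262.81 − 256.2505| = A$6.56 per share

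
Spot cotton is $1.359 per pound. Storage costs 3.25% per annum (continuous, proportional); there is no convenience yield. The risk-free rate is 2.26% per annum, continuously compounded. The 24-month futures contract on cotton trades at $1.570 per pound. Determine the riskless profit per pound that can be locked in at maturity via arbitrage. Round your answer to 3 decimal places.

$0.053 per pound

Fair futures: F* = S·e^(carry·T), with carry = (r + u) = 0.0226 + 0.0325 = 0.0551
F* = 1.359 · e^(0.0551 × 24/12) = 1.359 · e^0.110200 = 1.359 × 1.116501 = $1.5173
Market $1.570 > fair $1.5173: forward overpriced → cash-and-carry (buy spot, short the forward).
At maturity, profit = |F_mkt − F*| = |1.570 − 1.5173| = $0.053 per pound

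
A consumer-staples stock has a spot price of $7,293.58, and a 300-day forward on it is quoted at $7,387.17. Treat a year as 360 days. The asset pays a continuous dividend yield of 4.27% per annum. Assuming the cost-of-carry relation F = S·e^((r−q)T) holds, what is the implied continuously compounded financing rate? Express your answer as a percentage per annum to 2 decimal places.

5.80%

From F = S·e^((r−q)T): (r − q) = ln(F/S)/T
ln(7387.17/7293.58) = ln(1.012832) = 0.012750
(r − q) = 0.012750 / (300/360) = 0.015300
r = ln(F/S)/T + q = 0.015300 + 0.0427 = 0.058000
r = 5.80%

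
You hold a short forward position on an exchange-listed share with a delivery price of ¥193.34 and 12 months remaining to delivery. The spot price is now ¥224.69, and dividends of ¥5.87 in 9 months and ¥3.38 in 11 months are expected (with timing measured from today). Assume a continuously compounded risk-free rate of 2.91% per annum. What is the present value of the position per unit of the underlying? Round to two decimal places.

-¥27.86

PV(remaining dividends) I = 5.87·e^(−0.0291·9/12) + 3.38·e^(−0.0291·11/12) = 9.0343
Current forward F = (S − I)·e^(rT) = (224.69 − 9.0343)·e^(0.0291·12/12) = 215.6557 × 1.029528 = 222.0236
Value (long) = (F − K)·e^(−rT) = (222.0236 − 193.34) × 0.971319 = 27.8609
Short position value = −(long value) = -¥27.86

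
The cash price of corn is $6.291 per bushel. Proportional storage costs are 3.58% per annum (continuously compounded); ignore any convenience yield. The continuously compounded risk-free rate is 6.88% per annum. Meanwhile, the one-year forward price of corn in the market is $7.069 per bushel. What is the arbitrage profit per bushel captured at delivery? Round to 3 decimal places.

Fair forward: F* = S·e^(carry·T), with carry = (r + u) = 0.0688 + 0.0358 = 0.1046
F* = 6.291 · e^(0.1046 × 12/12) = 6.291 · e^0.104600 = 6.291 × 1.110266 = $6.9847
Market $7.069 > fair $6.9847: forward overpriced → cash-and-carry (buy spot, short the forward).
At maturity, profit = |F_mkt − F*| = |7.069 − 6.9847| = $0.084 per bushel

$0.084 per bushel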